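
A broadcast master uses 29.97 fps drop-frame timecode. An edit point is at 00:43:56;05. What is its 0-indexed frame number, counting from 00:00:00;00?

As if non-drop at 30 labels/s: (0 × 3600 + 43 × 60 + 56) × 30 + 5 = 79085.
Minute boundaries passed: 43; those not divisible by 10: 43 − 4 = 39; dropped labels = 2 × 39 = 78.
Actual frame index = 79085 − 78 = 79007.

79007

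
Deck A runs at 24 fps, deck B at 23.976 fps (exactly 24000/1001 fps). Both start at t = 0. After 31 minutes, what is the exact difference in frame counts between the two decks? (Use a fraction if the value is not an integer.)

31 min = 1860 s.
A emits 24 × 1860 = 44640 frames; B emits 24000/1001 × 1860 = 44640000/1001.
Difference = 44640/1001 frames (≈ 44.5954); B is behind A.

44640/1001 frames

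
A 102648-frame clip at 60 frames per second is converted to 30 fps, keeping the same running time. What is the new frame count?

51324 frames

Target frames = source frames × (target rate / source rate) = 102648 × (30)/(60) = 102648 × 1/2 = 51324.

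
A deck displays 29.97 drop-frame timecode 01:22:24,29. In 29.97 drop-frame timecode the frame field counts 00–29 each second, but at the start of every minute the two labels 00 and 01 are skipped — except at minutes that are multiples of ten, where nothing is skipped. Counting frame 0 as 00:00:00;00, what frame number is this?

148201

Complete 10-minute blocks: 8, each 17982 frames → 143856.
Remaining 2 whole minutes in the current block: 1800 + 1 × 1798 = 3598 frames.
Within the current minute: 24 × 30 + 29 − 2 = 747 (labels ;00/;01 skipped at this minute). Total = 143856 + 3598 + 747 = 148201.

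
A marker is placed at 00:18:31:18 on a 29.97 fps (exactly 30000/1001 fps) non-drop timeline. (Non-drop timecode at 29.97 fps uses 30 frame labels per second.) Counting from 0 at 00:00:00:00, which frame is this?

Total seconds to the label: (0 × 3600 + 18 × 60 + 31) = 1111.
Frame index = 1111 × 30 + 18 = 33348.

frame 33348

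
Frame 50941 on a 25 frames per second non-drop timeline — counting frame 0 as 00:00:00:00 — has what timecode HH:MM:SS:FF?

00:33:57:16

50941 ÷ 25 = 2037 full seconds, remainder 16 frames.
2037 s = 0 h 33 min 57 s.
Timecode: 00:33:57:16.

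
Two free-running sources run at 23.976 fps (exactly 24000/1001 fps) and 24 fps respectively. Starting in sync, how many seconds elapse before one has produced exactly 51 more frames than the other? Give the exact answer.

The gap grows by |24 − 24000/1001| = 24/1001 frames per second.
Time for a 51-frame gap: 51 ÷ (24/1001) = 2127.125 s.

2127.125 seconds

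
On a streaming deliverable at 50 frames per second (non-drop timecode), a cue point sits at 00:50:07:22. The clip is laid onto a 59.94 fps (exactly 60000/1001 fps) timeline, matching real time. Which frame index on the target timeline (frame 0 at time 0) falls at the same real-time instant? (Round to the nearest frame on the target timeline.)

Source frame index: (0×3600 + 50×60 + 7) × 50 + 22 = 150372.
Real time: 150372 / (50) = 75186/25 s.
Target frame: (75186/25) × (60000/1001) = 180446400/1001 ≈ 180266.134 → 180266.

frame 180266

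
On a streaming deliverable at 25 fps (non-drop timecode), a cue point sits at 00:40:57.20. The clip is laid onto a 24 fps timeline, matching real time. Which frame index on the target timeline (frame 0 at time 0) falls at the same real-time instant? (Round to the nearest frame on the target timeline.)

Source frame index: (0×3600 + 40×60 + 57) × 25 + 20 = 61445.
Real time: 61445 / (25) = 12289/5 s.
Target frame: (12289/5) × (24) = 294936/5 ≈ 58987.200 → 58987.

frame 58987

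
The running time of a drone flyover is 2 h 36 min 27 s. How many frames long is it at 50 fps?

2 h 36 min 27 s = 9387 s.
Frames = 9387 × 50 = 469350.

469350 frames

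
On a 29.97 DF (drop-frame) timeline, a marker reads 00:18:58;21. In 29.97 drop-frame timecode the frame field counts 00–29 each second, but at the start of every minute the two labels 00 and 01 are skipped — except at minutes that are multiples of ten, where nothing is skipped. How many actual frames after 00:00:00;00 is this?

34127

As if non-drop at 30 labels/s: (0 × 3600 + 18 × 60 + 58) × 30 + 21 = 34161.
Minute boundaries passed: 18; those not divisible by 10: 18 − 1 = 17; dropped labels = 2 × 17 = 34.
Actual frame index = 34161 − 34 = 34127.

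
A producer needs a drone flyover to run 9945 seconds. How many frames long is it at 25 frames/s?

Frames = 9945 × 25 = 248625.

248625 frames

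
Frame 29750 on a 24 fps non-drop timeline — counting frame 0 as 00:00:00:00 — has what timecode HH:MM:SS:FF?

00:20:39:14

29750 ÷ 24 = 1239 full seconds, remainder 14 frames.
1239 s = 0 h 20 min 39 s.
Timecode: 00:20:39:14.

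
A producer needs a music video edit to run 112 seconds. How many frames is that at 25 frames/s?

Frames = 112 × 25 = 2800.

2800 frames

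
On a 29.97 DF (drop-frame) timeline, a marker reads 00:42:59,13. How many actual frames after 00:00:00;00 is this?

As if non-drop at 30 labels/s: (0 × 3600 + 42 × 60 + 59) × 30 + 13 = 77383.
Minute boundaries passed: 42; those not divisible by 10: 42 − 4 = 38; dropped labels = 2 × 38 = 76.
Actual frame index = 77383 − 76 = 77307.

77307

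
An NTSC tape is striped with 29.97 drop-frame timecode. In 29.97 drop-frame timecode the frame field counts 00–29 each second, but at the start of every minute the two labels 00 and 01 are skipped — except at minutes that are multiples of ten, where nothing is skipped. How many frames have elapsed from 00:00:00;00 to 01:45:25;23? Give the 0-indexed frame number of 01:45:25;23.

As if non-drop at 30 labels/s: (1 × 3600 + 45 × 60 + 25) × 30 + 23 = 189773.
Minute boundaries passed: 105; those not divisible by 10: 105 − 10 = 95; dropped labels = 2 × 95 = 190.
Actual frame index = 189773 − 190 = 189583.

189583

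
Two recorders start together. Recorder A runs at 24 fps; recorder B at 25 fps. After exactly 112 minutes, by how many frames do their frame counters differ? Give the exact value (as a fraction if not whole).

112 min = 6720 s.
A emits 24 × 6720 = 161280 frames; B emits 25 × 6720 = 168000.
Difference = 6720 frames; B is ahead of A.

6720 frames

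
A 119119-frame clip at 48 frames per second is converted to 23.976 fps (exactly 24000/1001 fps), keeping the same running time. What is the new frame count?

59500 frames

Target frames = source frames × (target rate / source rate) = 119119 × (24000/1001)/(48) = 119119 × 500/1001 = 59500.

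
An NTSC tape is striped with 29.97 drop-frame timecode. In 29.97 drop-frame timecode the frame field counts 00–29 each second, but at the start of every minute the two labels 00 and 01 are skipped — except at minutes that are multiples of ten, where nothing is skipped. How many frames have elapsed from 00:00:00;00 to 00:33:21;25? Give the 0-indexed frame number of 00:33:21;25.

59995

As if non-drop at 30 labels/s: (0 × 3600 + 33 × 60 + 21) × 30 + 25 = 60055.
Minute boundaries passed: 33; those not divisible by 10: 33 − 3 = 30; dropped labels = 2 × 30 = 60.
Actual frame index = 60055 − 60 = 59995.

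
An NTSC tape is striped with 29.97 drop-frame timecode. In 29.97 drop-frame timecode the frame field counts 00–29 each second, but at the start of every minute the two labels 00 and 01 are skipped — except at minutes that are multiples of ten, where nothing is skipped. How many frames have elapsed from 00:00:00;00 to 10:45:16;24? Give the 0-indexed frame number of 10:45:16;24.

1160342

As if non-drop at 30 labels/s: (10 × 3600 + 45 × 60 + 16) × 30 + 24 = 1161504.
Minute boundaries passed: 645; those not divisible by 10: 645 − 64 = 581; dropped labels = 2 × 581 = 1162.
Actual frame index = 1161504 − 1162 = 1160342.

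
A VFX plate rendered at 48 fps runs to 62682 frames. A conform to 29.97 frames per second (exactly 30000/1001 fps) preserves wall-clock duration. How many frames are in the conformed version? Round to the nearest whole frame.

Frames at target rate = 62682 × (30000/1001) / (48) = 39176250/1001 ≈ 39137.113.
Nearest whole frame: 39137.

39137 frames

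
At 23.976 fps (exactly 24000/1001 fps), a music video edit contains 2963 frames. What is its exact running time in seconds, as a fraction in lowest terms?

2965963/24000 seconds

Running time = 2963 ÷ (24000/1001) = 2963 × 1001/24000 = 2965963/24000 s.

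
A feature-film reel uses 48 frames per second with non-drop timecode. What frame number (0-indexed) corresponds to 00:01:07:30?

Total seconds to the label: (0 × 3600 + 1 × 60 + 7) = 67.
Frame index = 67 × 48 + 30 = 3246.

frame 3246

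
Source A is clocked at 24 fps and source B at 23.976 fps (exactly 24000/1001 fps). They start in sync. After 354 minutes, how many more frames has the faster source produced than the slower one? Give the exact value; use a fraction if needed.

354 min = 21240 s.
A emits 24 × 21240 = 509760 frames; B emits 24000/1001 × 21240 = 509760000/1001.
Difference = 509760/1001 frames (≈ 509.2507); B is behind A.

509760/1001 frames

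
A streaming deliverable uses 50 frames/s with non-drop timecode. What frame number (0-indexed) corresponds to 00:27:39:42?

82992

Total seconds to the label: (0 × 3600 + 27 × 60 + 39) = 1659.
Frame index = 1659 × 50 + 42 = 82992.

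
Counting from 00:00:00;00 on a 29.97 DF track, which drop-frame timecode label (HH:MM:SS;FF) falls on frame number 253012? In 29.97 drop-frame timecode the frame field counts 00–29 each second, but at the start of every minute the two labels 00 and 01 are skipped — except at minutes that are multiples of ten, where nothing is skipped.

02:20:42;04

Ten DF minutes hold 17982 frames, so frame 253012 lies in block 14 (frames 251748–269729) with 1264 frames into that block.
The block's first minute is 1800 frames and the rest 1798 each; 1264 frames reaches minute 0, so 14 × 18 + 0 × 2 = 252 labels have been skipped so far.
Adding those back, label number 253012 + 252 = 253264 at 30 labels/s is 8442 s + 4 f = 2 h 20 min 42 s frame 4, i.e. 02:20:42;04.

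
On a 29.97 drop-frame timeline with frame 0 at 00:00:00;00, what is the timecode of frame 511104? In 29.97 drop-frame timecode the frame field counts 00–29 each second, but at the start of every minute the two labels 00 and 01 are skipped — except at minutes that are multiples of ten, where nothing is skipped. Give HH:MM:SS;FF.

Ten DF minutes hold 17982 frames, so frame 511104 lies in block 28 (frames 503496–521477) with 7608 frames into that block.
The block's first minute is 1800 frames and the rest 1798 each; 7608 frames reaches minute 4, so 28 × 18 + 4 × 2 = 512 labels have been skipped so far.
Adding those back, label number 511104 + 512 = 511616 at 30 labels/s is 17053 s + 26 f = 4 h 44 min 13 s frame 26, i.e. 04:44:13;26.

04:44:13;26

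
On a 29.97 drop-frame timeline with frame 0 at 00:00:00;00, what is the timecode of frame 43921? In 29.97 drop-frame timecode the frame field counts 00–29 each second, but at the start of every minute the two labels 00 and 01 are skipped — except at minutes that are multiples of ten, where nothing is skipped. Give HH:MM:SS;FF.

00:24:25;15

Each 10-minute DF block holds 10 × 60 × 30 − 9 × 2 = 17982 frames. 43921 ÷ 17982 → 2 full blocks, remainder 7957.
Within the partial block the first minute is 1800 frames and each further minute 1798, so 4 further minute boundaries passed. Total skipped labels = 18 × 2 + 2 × 4 = 44.
Non-drop label index = 43921 + 44 = 43965; at 30 labels/s that is 00:24:25:15, i.e. DF 00:24:25;15.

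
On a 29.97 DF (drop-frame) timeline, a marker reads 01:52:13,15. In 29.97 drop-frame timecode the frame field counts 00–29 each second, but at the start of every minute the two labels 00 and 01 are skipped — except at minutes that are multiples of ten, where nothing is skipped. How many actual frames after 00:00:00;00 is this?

201803

As if non-drop at 30 labels/s: (1 × 3600 + 52 × 60 + 13) × 30 + 15 = 202005.
Minute boundaries passed: 112; those not divisible by 10: 112 − 11 = 101; dropped labels = 2 × 101 = 202.
Actual frame index = 202005 − 202 = 201803.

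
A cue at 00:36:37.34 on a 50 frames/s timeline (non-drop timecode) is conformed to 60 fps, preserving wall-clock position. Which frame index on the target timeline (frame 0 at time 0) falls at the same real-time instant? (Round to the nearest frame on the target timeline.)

frame 131861

Source frame index: (0×3600 + 36×60 + 37) × 50 + 34 = 109884.
Real time: 109884 / (50) = 54942/25 s.
Target frame: (54942/25) × (60) = 659304/5 ≈ 131860.800 → 131861.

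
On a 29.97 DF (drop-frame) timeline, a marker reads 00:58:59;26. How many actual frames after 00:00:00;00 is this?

106090

Complete 10-minute blocks: 5, each 17982 frames → 89910.
Remaining 8 whole minutes in the current block: 1800 + 7 × 1798 = 14386 frames.
Within the current minute: 59 × 30 + 26 − 2 = 1794 (labels ;00/;01 skipped at this minute). Total = 89910 + 14386 + 1794 = 106090.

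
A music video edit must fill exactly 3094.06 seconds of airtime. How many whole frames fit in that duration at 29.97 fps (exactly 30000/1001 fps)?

Frames = 3094.06 × 30000/1001 = 92821800/1001 ≈ 92729.0709.
Complete frames: 92729.

92729 frames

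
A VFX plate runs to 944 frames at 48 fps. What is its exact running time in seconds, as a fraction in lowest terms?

Running time = 944 ÷ (48) = 944 × 1/48 = 59/3 s.

59/3 seconds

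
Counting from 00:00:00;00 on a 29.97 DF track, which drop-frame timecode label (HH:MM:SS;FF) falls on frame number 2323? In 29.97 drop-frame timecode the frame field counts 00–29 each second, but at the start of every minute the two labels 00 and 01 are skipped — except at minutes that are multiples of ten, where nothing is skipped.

Each 10-minute DF block holds 10 × 60 × 30 − 9 × 2 = 17982 frames. 2323 ÷ 17982 → 0 full blocks, remainder 2323.
Within the partial block the first minute is 1800 frames and each further minute 1798, so 1 further minute boundary passed. Total skipped labels = 18 × 0 + 2 × 1 = 2.
Non-drop label index = 2323 + 2 = 2325; at 30 labels/s that is 00:01:17:15, i.e. DF 00:01:17;15.

00:01:17;15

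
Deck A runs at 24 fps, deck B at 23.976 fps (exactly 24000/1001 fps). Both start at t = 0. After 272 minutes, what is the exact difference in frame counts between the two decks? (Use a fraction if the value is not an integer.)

391680/1001 frames

272 min = 16320 s.
A emits 24 × 16320 = 391680 frames; B emits 24000/1001 × 16320 = 391680000/1001.
Difference = 391680/1001 frames (≈ 391.2887); B is behind A.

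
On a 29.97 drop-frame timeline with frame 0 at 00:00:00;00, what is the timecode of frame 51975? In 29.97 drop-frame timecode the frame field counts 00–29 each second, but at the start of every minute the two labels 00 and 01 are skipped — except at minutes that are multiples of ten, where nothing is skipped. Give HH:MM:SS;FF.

00:28:54;07

Each 10-minute DF block holds 10 × 60 × 30 − 9 × 2 = 17982 frames. 51975 ÷ 17982 → 2 full blocks, remainder 16011.
Within the partial block the first minute is 1800 frames and each further minute 1798, so 8 further minute boundaries passed. Total skipped labels = 18 × 2 + 2 × 8 = 52.
Non-drop label index = 51975 + 52 = 52027; at 30 labels/s that is 00:28:54:07, i.e. DF 00:28:54;07.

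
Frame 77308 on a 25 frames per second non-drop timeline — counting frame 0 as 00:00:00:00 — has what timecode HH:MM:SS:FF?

00:51:32:08

77308 ÷ 25 = 3092 full seconds, remainder 8 frames.
3092 s = 0 h 51 min 32 s.
Timecode: 00:51:32:08.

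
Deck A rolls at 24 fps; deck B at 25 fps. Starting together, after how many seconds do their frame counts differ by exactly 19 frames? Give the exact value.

The gap grows by |25 − 24| = 1 frame per second.
Time for a 19-frame gap: 19 ÷ (1) = 19 s.

19 seconds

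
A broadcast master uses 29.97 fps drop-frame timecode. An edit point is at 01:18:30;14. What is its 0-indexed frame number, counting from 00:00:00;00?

141172

Complete 10-minute blocks: 7, each 17982 frames → 125874.
Remaining 8 whole minutes in the current block: 1800 + 7 × 1798 = 14386 frames.
Within the current minute: 30 × 30 + 14 − 2 = 912 (labels ;00/;01 skipped at this minute). Total = 125874 + 14386 + 912 = 141172.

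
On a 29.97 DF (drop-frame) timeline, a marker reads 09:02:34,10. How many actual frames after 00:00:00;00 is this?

Complete 10-minute blocks: 54, each 17982 frames → 971028.
Remaining 2 whole minutes in the current block: 1800 + 1 × 1798 = 3598 frames.
Within the current minute: 34 × 30 + 10 − 2 = 1028 (labels ;00/;01 skipped at this minute). Total = 971028 + 3598 + 1028 = 975654.

975654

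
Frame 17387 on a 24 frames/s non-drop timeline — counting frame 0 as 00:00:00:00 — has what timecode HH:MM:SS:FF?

17387 ÷ 24 = 724 full seconds, remainder 11 frames.
724 s = 0 h 12 min 4 s.
Timecode: 00:12:04:11.

00:12:04:11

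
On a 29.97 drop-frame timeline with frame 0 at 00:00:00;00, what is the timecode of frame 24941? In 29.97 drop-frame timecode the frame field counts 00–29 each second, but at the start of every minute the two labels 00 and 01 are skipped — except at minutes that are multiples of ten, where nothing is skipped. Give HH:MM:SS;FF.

00:13:52;05

Ten DF minutes hold 17982 frames, so frame 24941 lies in block 1 (frames 17982–35963) with 6959 frames into that block.
The block's first minute is 1800 frames and the rest 1798 each; 6959 frames reaches minute 3, so 1 × 18 + 3 × 2 = 24 labels have been skipped so far.
Adding those back, label number 24941 + 24 = 24965 at 30 labels/s is 832 s + 5 f = 0 h 13 min 52 s frame 5, i.e. 00:13:52;05.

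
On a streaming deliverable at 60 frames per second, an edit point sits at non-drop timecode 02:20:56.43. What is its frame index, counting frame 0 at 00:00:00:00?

Total seconds to the label: (2 × 3600 + 20 × 60 + 56) = 8456.
Frame index = 8456 × 60 + 43 = 507403.

507403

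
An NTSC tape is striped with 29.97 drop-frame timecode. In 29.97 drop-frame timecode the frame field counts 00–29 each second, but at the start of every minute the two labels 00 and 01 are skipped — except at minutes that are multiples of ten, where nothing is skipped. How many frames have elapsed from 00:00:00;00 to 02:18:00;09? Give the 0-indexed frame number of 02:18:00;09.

As if non-drop at 30 labels/s: (2 × 3600 + 18 × 60 + 0) × 30 + 9 = 248409.
Minute boundaries passed: 138; those not divisible by 10: 138 − 13 = 125; dropped labels = 2 × 125 = 250.
Actual frame index = 248409 − 250 = 248159.

248159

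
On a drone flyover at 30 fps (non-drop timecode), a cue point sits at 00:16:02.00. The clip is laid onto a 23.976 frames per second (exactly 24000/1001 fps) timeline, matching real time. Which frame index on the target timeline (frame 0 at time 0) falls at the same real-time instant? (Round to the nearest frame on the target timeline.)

Source frame index: (0×3600 + 16×60 + 2) × 30 + 0 = 28860.
Real time: 28860 / (30) = 962 s.
Target frame: (962) × (24000/1001) = 1776000/77 ≈ 23064.935 → 23065.

frame 23065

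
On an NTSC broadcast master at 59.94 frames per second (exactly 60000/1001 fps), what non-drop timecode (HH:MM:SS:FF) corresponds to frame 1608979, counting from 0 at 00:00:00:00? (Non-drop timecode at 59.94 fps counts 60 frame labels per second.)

1608979 ÷ 60 = 26816 full seconds, remainder 19 frames.
26816 s = 7 h 26 min 56 s.
Timecode: 07:26:56:19.

07:26:56:19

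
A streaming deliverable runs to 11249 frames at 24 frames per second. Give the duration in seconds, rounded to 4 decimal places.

468.7083 seconds

Running time = 11249 × 1/24 = 11249/24 s ≈ 468.7083 s.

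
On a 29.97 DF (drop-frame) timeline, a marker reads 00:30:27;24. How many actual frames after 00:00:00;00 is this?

Complete 10-minute blocks: 3, each 17982 frames → 53946.
Remaining 0 whole minutes in the current block: 0 frames.
Within the current minute: 27 × 30 + 24 = 834. Total = 53946 + 0 + 834 = 54780.

54780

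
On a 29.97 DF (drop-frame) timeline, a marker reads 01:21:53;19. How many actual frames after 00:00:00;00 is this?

147263

As if non-drop at 30 labels/s: (1 × 3600 + 21 × 60 + 53) × 30 + 19 = 147409.
Minute boundaries passed: 81; those not divisible by 10: 81 − 8 = 73; dropped labels = 2 × 73 = 146.
Actual frame index = 147409 − 146 = 147263.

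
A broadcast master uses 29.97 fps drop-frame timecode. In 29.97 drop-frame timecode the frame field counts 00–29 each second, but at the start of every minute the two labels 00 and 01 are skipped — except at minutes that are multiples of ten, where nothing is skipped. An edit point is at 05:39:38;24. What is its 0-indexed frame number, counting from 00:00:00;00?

As if non-drop at 30 labels/s: (5 × 3600 + 39 × 60 + 38) × 30 + 24 = 611364.
Minute boundaries passed: 339; those not divisible by 10: 339 − 33 = 306; dropped labels = 2 × 306 = 612.
Actual frame index = 611364 − 612 = 610752.

610752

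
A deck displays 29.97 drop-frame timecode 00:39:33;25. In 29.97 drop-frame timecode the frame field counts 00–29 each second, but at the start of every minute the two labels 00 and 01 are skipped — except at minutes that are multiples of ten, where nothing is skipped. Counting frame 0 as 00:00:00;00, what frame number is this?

As if non-drop at 30 labels/s: (0 × 3600 + 39 × 60 + 33) × 30 + 25 = 71215.
Minute boundaries passed: 39; those not divisible by 10: 39 − 3 = 36; dropped labels = 2 × 36 = 72.
Actual frame index = 71215 − 72 = 71143.

71143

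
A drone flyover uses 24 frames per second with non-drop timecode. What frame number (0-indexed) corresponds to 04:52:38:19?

421411

Total seconds to the label: (4 × 3600 + 52 × 60 + 38) = 17558.
Frame index = 17558 × 24 + 19 = 421411.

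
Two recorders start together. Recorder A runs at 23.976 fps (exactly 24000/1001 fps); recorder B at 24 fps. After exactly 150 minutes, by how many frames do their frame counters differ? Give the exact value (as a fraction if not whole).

150 min = 9000 s.
A emits 24000/1001 × 9000 = 216000000/1001 frames; B emits 24 × 9000 = 216000.
Difference = 216000/1001 frames (≈ 215.7842); B is ahead of A.

216000/1001 frames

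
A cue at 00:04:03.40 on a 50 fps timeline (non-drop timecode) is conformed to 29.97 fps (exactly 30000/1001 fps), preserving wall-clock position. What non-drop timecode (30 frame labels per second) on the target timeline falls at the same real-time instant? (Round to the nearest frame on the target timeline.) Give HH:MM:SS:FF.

Source frame index: (0×3600 + 4×60 + 3) × 50 + 40 = 12190.
Real time: 12190 / (50) = 1219/5 s.
Target frame: (1219/5) × (30000/1001) = 7314000/1001 ≈ 7306.693 → 7307.
At 30 labels/s: frame 7307 → 00:04:03:17.

00:04:03:17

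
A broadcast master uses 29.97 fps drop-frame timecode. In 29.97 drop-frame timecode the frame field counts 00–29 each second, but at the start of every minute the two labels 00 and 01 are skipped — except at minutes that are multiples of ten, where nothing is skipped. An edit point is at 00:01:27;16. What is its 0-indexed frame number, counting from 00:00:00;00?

2624

Complete 10-minute blocks: 0, each 17982 frames → 0.
Remaining 1 whole minute in the current block: 1800 + 0 × 1798 = 1800 frames.
Within the current minute: 27 × 30 + 16 − 2 = 824 (labels ;00/;01 skipped at this minute). Total = 0 + 1800 + 824 = 2624.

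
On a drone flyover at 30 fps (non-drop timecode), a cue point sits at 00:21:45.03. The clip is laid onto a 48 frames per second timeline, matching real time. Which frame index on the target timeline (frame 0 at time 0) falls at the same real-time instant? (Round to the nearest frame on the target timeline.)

frame 62645

Source frame index: (0×3600 + 21×60 + 45) × 30 + 3 = 39153.
Real time: 39153 / (30) = 13051/10 s.
Target frame: (13051/10) × (48) = 313224/5 ≈ 62644.800 → 62645.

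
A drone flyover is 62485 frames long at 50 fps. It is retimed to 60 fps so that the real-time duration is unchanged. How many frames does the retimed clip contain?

Target frames = source frames × (target rate / source rate) = 62485 × (60)/(50) = 62485 × 6/5 = 74982.

74982 frames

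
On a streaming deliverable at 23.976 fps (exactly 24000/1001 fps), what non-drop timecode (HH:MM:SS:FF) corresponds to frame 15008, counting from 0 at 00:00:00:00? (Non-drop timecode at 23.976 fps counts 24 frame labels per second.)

00:10:25:08

15008 ÷ 24 = 625 full seconds, remainder 8 frames.
625 s = 0 h 10 min 25 s.
Timecode: 00:10:25:08.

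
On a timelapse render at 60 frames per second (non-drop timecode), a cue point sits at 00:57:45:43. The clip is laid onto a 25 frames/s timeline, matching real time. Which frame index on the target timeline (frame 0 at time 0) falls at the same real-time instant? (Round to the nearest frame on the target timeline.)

frame 86643

Source frame index: (0×3600 + 57×60 + 45) × 60 + 43 = 207943.
Real time: 207943 / (60) = 207943/60 s.
Target frame: (207943/60) × (25) = 1039715/12 ≈ 86642.917 → 86643.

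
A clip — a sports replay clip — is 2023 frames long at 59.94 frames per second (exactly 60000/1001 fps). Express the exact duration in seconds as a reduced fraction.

2025023/60000 seconds

Running time = 2023 ÷ (60000/1001) = 2023 × 1001/60000 = 2025023/60000 s.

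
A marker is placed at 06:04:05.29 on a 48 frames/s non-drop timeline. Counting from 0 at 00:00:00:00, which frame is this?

Total seconds to the label: (6 × 3600 + 4 × 60 + 5) = 21845.
Frame index = 21845 × 48 + 29 = 1048589.

1048589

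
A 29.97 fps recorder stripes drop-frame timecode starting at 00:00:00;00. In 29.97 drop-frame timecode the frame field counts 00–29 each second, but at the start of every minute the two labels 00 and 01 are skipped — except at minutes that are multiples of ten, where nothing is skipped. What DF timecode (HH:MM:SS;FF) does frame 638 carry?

00:00:21;08

Ten DF minutes hold 17982 frames, so frame 638 lies in block 0 (frames 0–17981) with 638 frames into that block.
The block's first minute is 1800 frames and the rest 1798 each; 638 frames reaches minute 0, so 0 × 18 + 0 × 2 = 0 labels have been skipped so far.
Adding those back, label number 638 + 0 = 638 at 30 labels/s is 21 s + 8 f = 0 h 0 min 21 s frame 8, i.e. 00:00:21;08.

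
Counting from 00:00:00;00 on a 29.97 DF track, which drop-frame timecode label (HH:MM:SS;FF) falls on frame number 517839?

Ten DF minutes hold 17982 frames, so frame 517839 lies in block 28 (frames 503496–521477) with 14343 frames into that block.
The block's first minute is 1800 frames and the rest 1798 each; 14343 frames reaches minute 7, so 28 × 18 + 7 × 2 = 518 labels have been skipped so far.
Adding those back, label number 517839 + 518 = 518357 at 30 labels/s is 17278 s + 17 f = 4 h 47 min 58 s frame 17, i.e. 04:47:58;17.

04:47:58;17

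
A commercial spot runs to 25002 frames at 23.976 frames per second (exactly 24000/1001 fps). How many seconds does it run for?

1042.79175 seconds

Running time = 25002 / (24000/1001) = 1042.79175 s.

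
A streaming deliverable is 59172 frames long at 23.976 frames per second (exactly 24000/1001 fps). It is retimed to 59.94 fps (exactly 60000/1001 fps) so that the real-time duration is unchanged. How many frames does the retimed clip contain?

Target frames = source frames × (target rate / source rate) = 59172 × (60000/1001)/(24000/1001) = 59172 × 5/2 = 147930.

147930 frames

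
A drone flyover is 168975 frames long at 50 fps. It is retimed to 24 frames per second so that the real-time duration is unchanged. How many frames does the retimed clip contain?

Target frames = source frames × (target rate / source rate) = 168975 × (24)/(50) = 168975 × 12/25 = 81108.

81108 frames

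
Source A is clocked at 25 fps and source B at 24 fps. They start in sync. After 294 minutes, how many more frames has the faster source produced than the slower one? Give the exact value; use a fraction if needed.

17640 frames

294 min = 17640 s.
A emits 25 × 17640 = 441000 frames; B emits 24 × 17640 = 423360.
Difference = 17640 frames; B is behind A.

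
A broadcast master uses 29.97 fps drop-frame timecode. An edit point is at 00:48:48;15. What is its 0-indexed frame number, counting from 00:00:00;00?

As if non-drop at 30 labels/s: (0 × 3600 + 48 × 60 + 48) × 30 + 15 = 87855.
Minute boundaries passed: 48; those not divisible by 10: 48 − 4 = 44; dropped labels = 2 × 44 = 88.
Actual frame index = 87855 − 88 = 87767.

87767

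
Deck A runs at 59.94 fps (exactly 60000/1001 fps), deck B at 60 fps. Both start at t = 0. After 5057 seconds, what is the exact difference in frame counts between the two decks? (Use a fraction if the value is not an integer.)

23340/77 frames

A emits 60000/1001 × 5057 = 23340000/77 frames; B emits 60 × 5057 = 303420.
Difference = 23340/77 frames (≈ 303.1169); B is ahead of A.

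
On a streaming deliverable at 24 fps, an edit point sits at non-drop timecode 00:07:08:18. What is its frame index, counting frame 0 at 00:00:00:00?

Total seconds to the label: (0 × 3600 + 7 × 60 + 8) = 428.
Frame index = 428 × 24 + 18 = 10290.

10290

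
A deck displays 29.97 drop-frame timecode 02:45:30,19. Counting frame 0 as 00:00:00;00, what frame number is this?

297621

Complete 10-minute blocks: 16, each 17982 frames → 287712.
Remaining 5 whole minutes in the current block: 1800 + 4 × 1798 = 8992 frames.
Within the current minute: 30 × 30 + 19 − 2 = 917 (labels ;00/;01 skipped at this minute). Total = 287712 + 8992 + 917 = 297621.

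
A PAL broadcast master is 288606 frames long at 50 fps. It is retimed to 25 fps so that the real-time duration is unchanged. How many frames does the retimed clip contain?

Target frames = source frames × (target rate / source rate) = 288606 × (25)/(50) = 288606 × 1/2 = 144303.

144303 frames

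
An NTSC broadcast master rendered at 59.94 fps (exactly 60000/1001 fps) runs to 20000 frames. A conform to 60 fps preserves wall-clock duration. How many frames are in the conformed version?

Target frames = source frames × (target rate / source rate) = 20000 × (60)/(60000/1001) = 20000 × 1001/1000 = 20020.

20020 frames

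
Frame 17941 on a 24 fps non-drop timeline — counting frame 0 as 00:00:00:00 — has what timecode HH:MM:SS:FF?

00:12:27:13

17941 ÷ 24 = 747 full seconds, remainder 13 frames.
747 s = 0 h 12 min 27 s.
Timecode: 00:12:27:13.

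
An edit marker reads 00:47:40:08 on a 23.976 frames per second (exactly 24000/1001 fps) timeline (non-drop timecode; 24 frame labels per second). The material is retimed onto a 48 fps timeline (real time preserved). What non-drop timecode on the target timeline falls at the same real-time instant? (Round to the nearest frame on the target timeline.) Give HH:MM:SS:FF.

Source frame index: (0×3600 + 47×60 + 40) × 24 + 8 = 68648.
Real time: 68648 / (24000/1001) = 8589581/3000 s.
Target frame: (8589581/3000) × (48) = 17179162/125 ≈ 137433.296 → 137433.
At 48 labels/s: frame 137433 → 00:47:43:09.

00:47:43:09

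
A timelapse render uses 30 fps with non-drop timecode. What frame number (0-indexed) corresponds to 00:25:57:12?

46722

Total seconds to the label: (0 × 3600 + 25 × 60 + 57) = 1557.
Frame index = 1557 × 30 + 12 = 46722.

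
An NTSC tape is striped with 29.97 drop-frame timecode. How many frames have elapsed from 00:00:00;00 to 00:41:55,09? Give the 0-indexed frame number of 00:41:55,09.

As if non-drop at 30 labels/s: (0 × 3600 + 41 × 60 + 55) × 30 + 9 = 75459.
Minute boundaries passed: 41; those not divisible by 10: 41 − 4 = 37; dropped labels = 2 × 37 = 74.
Actual frame index = 75459 − 74 = 75385.

75385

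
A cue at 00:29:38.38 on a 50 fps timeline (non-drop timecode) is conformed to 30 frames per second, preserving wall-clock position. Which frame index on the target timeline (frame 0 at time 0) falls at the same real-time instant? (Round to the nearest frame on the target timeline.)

frame 53363

Source frame index: (0×3600 + 29×60 + 38) × 50 + 38 = 88938.
Real time: 88938 / (50) = 44469/25 s.
Target frame: (44469/25) × (30) = 266814/5 ≈ 53362.800 → 53363.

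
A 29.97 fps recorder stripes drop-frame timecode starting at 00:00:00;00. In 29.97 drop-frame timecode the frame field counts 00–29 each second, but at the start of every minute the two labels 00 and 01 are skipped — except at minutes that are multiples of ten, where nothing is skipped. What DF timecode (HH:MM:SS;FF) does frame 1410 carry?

Each 10-minute DF block holds 10 × 60 × 30 − 9 × 2 = 17982 frames. 1410 ÷ 17982 → 0 full blocks, remainder 1410.
Within the partial block the first minute is 1800 frames and each further minute 1798, so 0 further minute boundaries passed. Total skipped labels = 18 × 0 + 2 × 0 = 0.
Non-drop label index = 1410 + 0 = 1410; at 30 labels/s that is 00:00:47:00, i.e. DF 00:00:47;00.

00:00:47;00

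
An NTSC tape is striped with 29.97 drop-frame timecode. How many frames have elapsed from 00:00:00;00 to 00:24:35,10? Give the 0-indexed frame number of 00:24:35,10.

Complete 10-minute blocks: 2, each 17982 frames → 35964.
Remaining 4 whole minutes in the current block: 1800 + 3 × 1798 = 7194 frames.
Within the current minute: 35 × 30 + 10 − 2 = 1058 (labels ;00/;01 skipped at this minute). Total = 35964 + 7194 + 1058 = 44216.

44216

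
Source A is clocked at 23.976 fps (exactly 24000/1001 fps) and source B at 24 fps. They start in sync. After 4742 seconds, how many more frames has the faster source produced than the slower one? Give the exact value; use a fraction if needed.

113808/1001 frames

A emits 24000/1001 × 4742 = 113808000/1001 frames; B emits 24 × 4742 = 113808.
Difference = 113808/1001 frames (≈ 113.6943); B is ahead of A.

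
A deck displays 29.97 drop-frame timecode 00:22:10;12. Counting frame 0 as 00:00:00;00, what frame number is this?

Complete 10-minute blocks: 2, each 17982 frames → 35964.
Remaining 2 whole minutes in the current block: 1800 + 1 × 1798 = 3598 frames.
Within the current minute: 10 × 30 + 12 − 2 = 310 (labels ;00/;01 skipped at this minute). Total = 35964 + 3598 + 310 = 39872.

39872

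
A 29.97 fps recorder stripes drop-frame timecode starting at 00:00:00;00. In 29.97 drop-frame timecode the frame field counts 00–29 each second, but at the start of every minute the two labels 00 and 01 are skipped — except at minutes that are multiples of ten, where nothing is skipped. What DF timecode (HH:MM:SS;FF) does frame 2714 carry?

Ten DF minutes hold 17982 frames, so frame 2714 lies in block 0 (frames 0–17981) with 2714 frames into that block.
The block's first minute is 1800 frames and the rest 1798 each; 2714 frames reaches minute 1, so 0 × 18 + 1 × 2 = 2 labels have been skipped so far.
Adding those back, label number 2714 + 2 = 2716 at 30 labels/s is 90 s + 16 f = 0 h 1 min 30 s frame 16, i.e. 00:01:30;16.

00:01:30;16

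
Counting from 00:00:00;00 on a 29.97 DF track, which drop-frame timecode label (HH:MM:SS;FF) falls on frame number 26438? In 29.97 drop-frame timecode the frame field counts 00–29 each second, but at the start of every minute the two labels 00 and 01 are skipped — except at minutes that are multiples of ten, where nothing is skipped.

Each 10-minute DF block holds 10 × 60 × 30 − 9 × 2 = 17982 frames. 26438 ÷ 17982 → 1 full block, remainder 8456.
Within the partial block the first minute is 1800 frames and each further minute 1798, so 4 further minute boundaries passed. Total skipped labels = 18 × 1 + 2 × 4 = 26.
Non-drop label index = 26438 + 26 = 26464; at 30 labels/s that is 00:14:42:04, i.e. DF 00:14:42;04.

00:14:42;04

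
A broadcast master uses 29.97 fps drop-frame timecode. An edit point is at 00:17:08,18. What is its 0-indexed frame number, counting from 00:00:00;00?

As if non-drop at 30 labels/s: (0 × 3600 + 17 × 60 + 8) × 30 + 18 = 30858.
Minute boundaries passed: 17; those not divisible by 10: 17 − 1 = 16; dropped labels = 2 × 16 = 32.
Actual frame index = 30858 − 32 = 30826.

30826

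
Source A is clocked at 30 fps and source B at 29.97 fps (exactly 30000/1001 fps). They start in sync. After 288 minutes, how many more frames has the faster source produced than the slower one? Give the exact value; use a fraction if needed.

288 min = 17280 s.
A emits 30 × 17280 = 518400 frames; B emits 30000/1001 × 17280 = 518400000/1001.
Difference = 518400/1001 frames (≈ 517.8821); B is behind A.

518400/1001 frames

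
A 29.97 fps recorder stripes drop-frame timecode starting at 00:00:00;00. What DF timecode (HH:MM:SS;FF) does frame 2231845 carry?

20:41:09;09

Ten DF minutes hold 17982 frames, so frame 2231845 lies in block 124 (frames 2229768–2247749) with 2077 frames into that block.
The block's first minute is 1800 frames and the rest 1798 each; 2077 frames reaches minute 1, so 124 × 18 + 1 × 2 = 2234 labels have been skipped so far.
Adding those back, label number 2231845 + 2234 = 2234079 at 30 labels/s is 74469 s + 9 f = 20 h 41 min 9 s frame 9, i.e. 20:41:09;09.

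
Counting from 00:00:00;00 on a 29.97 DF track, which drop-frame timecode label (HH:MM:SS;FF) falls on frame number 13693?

Each 10-minute DF block holds 10 × 60 × 30 − 9 × 2 = 17982 frames. 13693 ÷ 17982 → 0 full blocks, remainder 13693.
Within the partial block the first minute is 1800 frames and each further minute 1798, so 7 further minute boundaries passed. Total skipped labels = 18 × 0 + 2 × 7 = 14.
Non-drop label index = 13693 + 14 = 13707; at 30 labels/s that is 00:07:36:27, i.e. DF 00:07:36;27.

00:07:36;27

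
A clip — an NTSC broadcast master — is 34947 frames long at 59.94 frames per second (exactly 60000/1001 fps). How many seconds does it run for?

Running time = 34947 / (60000/1001) = 583.03245 s.

583.03245 seconds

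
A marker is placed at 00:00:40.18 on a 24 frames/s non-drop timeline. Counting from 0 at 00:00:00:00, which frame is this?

Total seconds to the label: (0 × 3600 + 0 × 60 + 40) = 40.
Frame index = 40 × 24 + 18 = 978.

frame 978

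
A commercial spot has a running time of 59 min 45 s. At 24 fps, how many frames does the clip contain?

86040 frames

59 min 45 s = 3585 s.
Frames = 3585 × 24 = 86040.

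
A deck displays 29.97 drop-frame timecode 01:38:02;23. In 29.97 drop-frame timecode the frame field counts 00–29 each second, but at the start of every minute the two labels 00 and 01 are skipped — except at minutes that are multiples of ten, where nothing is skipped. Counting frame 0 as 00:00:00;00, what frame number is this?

As if non-drop at 30 labels/s: (1 × 3600 + 38 × 60 + 2) × 30 + 23 = 176483.
Minute boundaries passed: 98; those not divisible by 10: 98 − 9 = 89; dropped labels = 2 × 89 = 178.
Actual frame index = 176483 − 178 = 176305.

176305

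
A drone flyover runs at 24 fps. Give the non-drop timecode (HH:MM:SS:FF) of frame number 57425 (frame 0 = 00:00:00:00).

00:39:52:17

57425 ÷ 24 = 2392 full seconds, remainder 17 frames.
2392 s = 0 h 39 min 52 s.
Timecode: 00:39:52:17.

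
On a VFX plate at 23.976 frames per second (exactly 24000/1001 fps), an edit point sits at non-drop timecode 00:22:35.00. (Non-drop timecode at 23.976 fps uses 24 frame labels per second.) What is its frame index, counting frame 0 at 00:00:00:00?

Total seconds to the label: (0 × 3600 + 22 × 60 + 35) = 1355.
Frame index = 1355 × 24 + 0 = 32520.

frame 32520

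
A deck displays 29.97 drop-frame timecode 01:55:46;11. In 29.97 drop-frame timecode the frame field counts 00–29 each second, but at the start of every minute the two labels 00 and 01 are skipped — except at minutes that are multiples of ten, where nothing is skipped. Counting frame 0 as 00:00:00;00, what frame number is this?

208183

Complete 10-minute blocks: 11, each 17982 frames → 197802.
Remaining 5 whole minutes in the current block: 1800 + 4 × 1798 = 8992 frames.
Within the current minute: 46 × 30 + 11 − 2 = 1389 (labels ;00/;01 skipped at this minute). Total = 197802 + 8992 + 1389 = 208183.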